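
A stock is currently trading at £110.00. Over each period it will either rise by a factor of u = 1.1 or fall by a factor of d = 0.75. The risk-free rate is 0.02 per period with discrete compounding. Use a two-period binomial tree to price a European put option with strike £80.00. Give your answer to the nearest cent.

£0.91

Risk-neutral probability p = (1 + 0.02 − 0.75)/(1.1 − 0.75) = 0.2700/0.3500 = 0.7714
Terminal stock prices: S_uu = 133.1, S_ud = 90.75, S_dd = 61.88
Terminal payoffs (K − S): max(-53.1, 0) = 0, max(-10.75, 0) = 0, max(18.12, 0) = 18.12
Node u (S = 121): V_u = 1/1.02·[0.7714·0.0000 + 0.2286·0.0000] = 0.0000
Node d (S = 82.5): V_d = 1/1.02·[0.7714·0.0000 + 0.2286·18.1250] = 4.0616
Node 0 (S = 110): V_0 = 1/1.02·[0.7714·0.0000 + 0.2286·4.0616] = 0.9102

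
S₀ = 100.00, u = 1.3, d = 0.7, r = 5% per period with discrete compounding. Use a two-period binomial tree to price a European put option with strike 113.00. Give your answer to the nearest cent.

Risk-neutral probability p = (1 + 0.05 − 0.7)/(1.3 − 0.7) = 0.3500/0.6000 = 0.5833
Terminal stock prices: S_uu = 169, S_ud = 91, S_dd = 49
Terminal payoffs (K − S): max(-56, 0) = 0, max(22, 0) = 22, max(64, 0) = 64
Node u (S = 130): V_u = 1/1.05·[0.5833·0.0000 + 0.4167·22.0000] = 8.7302
Node d (S = 70): V_d = 1/1.05·[0.5833·22.0000 + 0.4167·64.0000] = 37.6190
Node 0 (S = 100): V_0 = 1/1.05·[0.5833·8.7302 + 0.4167·37.6190] = 19.7783

19.78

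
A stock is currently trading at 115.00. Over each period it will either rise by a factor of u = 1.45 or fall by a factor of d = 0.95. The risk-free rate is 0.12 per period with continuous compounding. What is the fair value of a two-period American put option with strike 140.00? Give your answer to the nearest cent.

25.00

Risk-neutral probability p = (e^0.12 − 0.95)/(1.45 − 0.95) = 0.1775/0.5000 = 0.3550
Terminal stock prices: S_uu = 241.8, S_ud = 158.4, S_dd = 103.8
Terminal payoffs (K − S): max(-101.8, 0) = 0, max(-18.41, 0) = 0, max(36.21, 0) = 36.21
Node u (S = 166.8): continuation = e^(−0.12)·[0.3550·0.0000 + 0.6450·0.0000] = 0.0000; exercise value = 0.0000 ≤ continuation, so V_u = 0.0000
Node d (S = 109.2): continuation = e^(−0.12)·[0.3550·0.0000 + 0.6450·36.2125] = 20.7161; exercise value = 30.7500 > continuation, so V_d = 30.7500 (exercise)
Node 0 (S = 115): continuation = e^(−0.12)·[0.3550·0.0000 + 0.6450·30.7500] = 17.5911; exercise value = 25.0000 > continuation, so V_0 = 25.0000 (exercise)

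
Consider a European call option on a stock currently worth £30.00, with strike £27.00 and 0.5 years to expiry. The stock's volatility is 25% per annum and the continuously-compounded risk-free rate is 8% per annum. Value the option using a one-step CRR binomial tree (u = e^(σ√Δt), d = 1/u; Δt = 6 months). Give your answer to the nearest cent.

£4.83

CRR parameters: u = e^(σ√Δt) = e^(0.25·√0.5) = 1.1934, d = 1/u = 0.8380
Per-period rate: rΔt = 0.08·0.5 = 0.04, so R = e^0.04 = 1.0408
Risk-neutral probability p = (e^0.04 − 0.8380)/(1.1934 − 0.8380) = 0.2028/0.3554 = 0.5708
Terminal stock prices: S_u = 35.8, S_d = 25.14
Terminal payoffs (S − K): max(8.801, 0) = 8.801, max(-1.861, 0) = 0
Node 0 (S = 30): V_0 = e^(−0.04)·[0.5708·8.8009 + 0.4292·0.0000] = 4.8262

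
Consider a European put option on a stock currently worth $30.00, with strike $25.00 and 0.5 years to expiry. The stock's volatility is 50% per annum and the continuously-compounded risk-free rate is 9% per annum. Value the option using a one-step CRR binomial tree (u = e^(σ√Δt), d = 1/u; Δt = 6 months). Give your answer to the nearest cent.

CRR parameters: u = e^(σ√Δt) = e^(0.5·√0.5) = 1.4241, d = 1/u = 0.7022
Per-period rate: rΔt = 0.09·0.5 = 0.045, so R = e^0.045 = 1.0460
Risk-neutral probability p = (e^0.045 − 0.7022)/(1.4241 − 0.7022) = 0.3438/0.7219 = 0.4763
Terminal stock prices: S_u = 42.72, S_d = 21.07
Terminal payoffs (K − S): max(-17.72, 0) = 0, max(3.934, 0) = 3.934
Node 0 (S = 30): V_0 = e^(−0.045)·[0.4763·0.0000 + 0.5237·3.9343] = 1.9698

$1.97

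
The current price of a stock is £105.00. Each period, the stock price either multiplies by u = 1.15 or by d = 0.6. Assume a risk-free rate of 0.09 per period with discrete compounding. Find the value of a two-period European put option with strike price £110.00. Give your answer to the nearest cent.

Risk-neutral probability p = (1 + 0.09 − 0.6)/(1.15 − 0.6) = 0.4900/0.5500 = 0.8909
Terminal stock prices: S_uu = 138.9, S_ud = 72.45, S_dd = 37.8
Terminal payoffs (K − S): max(-28.86, 0) = 0, max(37.55, 0) = 37.55, max(72.2, 0) = 72.2
Node u (S = 120.7): V_u = 1/1.09·[0.8909·0.0000 + 0.1091·37.5500] = 3.7581
Node d (S = 63): V_d = 1/1.09·[0.8909·37.5500 + 0.1091·72.2000] = 37.9174
Node 0 (S = 105): V_0 = 1/1.09·[0.8909·3.7581 + 0.1091·37.9174] = 6.8666

£6.87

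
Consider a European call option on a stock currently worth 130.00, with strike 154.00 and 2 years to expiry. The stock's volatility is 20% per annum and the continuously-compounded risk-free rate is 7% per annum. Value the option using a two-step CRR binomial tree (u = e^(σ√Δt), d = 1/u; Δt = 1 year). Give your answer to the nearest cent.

CRR parameters: u = e^(σ√Δt) = e^(0.2·√1) = 1.2214, d = 1/u = 0.8187
Per-period rate: rΔt = 0.07·1 = 0.07, so R = e^0.07 = 1.0725
Risk-neutral probability p = (e^0.07 − 0.8187)/(1.2214 − 0.8187) = 0.2538/0.4027 = 0.6302
Terminal stock prices: S_uu = 193.9, S_ud = 130, S_dd = 87.14
Terminal payoffs (S − K): max(39.94, 0) = 39.94, max(-24, 0) = 0, max(-66.86, 0) = 0
Node u (S = 158.8): V_u = e^(−0.07)·[0.6302·39.9372 + 0.3698·0.0000] = 23.4681
Node d (S = 106.4): V_d = e^(−0.07)·[0.6302·0.0000 + 0.3698·0.0000] = 0.0000
Node 0 (S = 130): V_0 = e^(−0.07)·[0.6302·23.4681 + 0.3698·0.0000] = 13.7905

13.79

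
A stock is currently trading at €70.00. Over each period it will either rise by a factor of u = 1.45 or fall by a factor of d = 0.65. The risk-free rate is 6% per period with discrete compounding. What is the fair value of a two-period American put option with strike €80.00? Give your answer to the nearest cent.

Risk-neutral probability p = (1 + 0.06 − 0.65)/(1.45 − 0.65) = 0.4100/0.8000 = 0.5125
Terminal stock prices: S_uu = 147.2, S_ud = 65.98, S_dd = 29.58
Terminal payoffs (K − S): max(-67.18, 0) = 0, max(14.02, 0) = 14.02, max(50.42, 0) = 50.42
Node u (S = 101.5): continuation = 1/1.06·[0.5125·0.0000 + 0.4875·14.0250] = 6.4502; exercise value = 0.0000 ≤ continuation, so V_u = 6.4502
Node d (S = 45.5): continuation = 1/1.06·[0.5125·14.0250 + 0.4875·50.4250] = 29.9717; exercise value = 34.5000 > continuation, so V_d = 34.5000 (exercise)
Node 0 (S = 70): continuation = 1/1.06·[0.5125·6.4502 + 0.4875·34.5000] = 18.9853; exercise value = 10.0000 ≤ continuation, so V_0 = 18.9853

€18.99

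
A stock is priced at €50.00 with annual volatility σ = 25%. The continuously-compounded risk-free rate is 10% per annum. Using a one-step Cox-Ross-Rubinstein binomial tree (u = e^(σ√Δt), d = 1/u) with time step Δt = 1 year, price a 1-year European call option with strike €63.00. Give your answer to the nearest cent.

€0.70

CRR parameters: u = e^(σ√Δt) = e^(0.25·√1) = 1.2840, d = 1/u = 0.7788
Per-period rate: rΔt = 0.1·1 = 0.1, so R = e^0.1 = 1.1052
Risk-neutral probability p = (e^0.1 − 0.7788)/(1.2840 − 0.7788) = 0.3264/0.5052 = 0.6460
Terminal stock prices: S_u = 64.2, S_d = 38.94
Terminal payoffs (S − K): max(1.201, 0) = 1.201, max(-24.06, 0) = 0
Node 0 (S = 50): V_0 = e^(−0.1)·[0.6460·1.2013 + 0.3540·0.0000] = 0.7022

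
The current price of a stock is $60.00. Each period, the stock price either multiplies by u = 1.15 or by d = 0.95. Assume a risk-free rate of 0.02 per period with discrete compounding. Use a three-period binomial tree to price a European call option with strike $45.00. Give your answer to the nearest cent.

$17.60

Risk-neutral probability p = (1 + 0.02 − 0.95)/(1.15 − 0.95) = 0.0700/0.2000 = 0.3500
Terminal stock prices: S_uuu = 91.25, S_uud = 75.38, S_udd = 62.27, S_ddd = 51.44
Terminal payoffs (S − K): max(46.25, 0) = 46.25, max(30.38, 0) = 30.38, max(17.27, 0) = 17.27, max(6.442, 0) = 6.442
Node uu (S = 79.35): V_uu = 1/1.02·[0.3500·46.2525 + 0.6500·30.3825] = 35.2324
Node ud (S = 65.55): V_ud = 1/1.02·[0.3500·30.3825 + 0.6500·17.2725] = 21.4324
Node dd (S = 54.15): V_dd = 1/1.02·[0.3500·17.2725 + 0.6500·6.4425] = 10.0324
Node u (S = 69): V_u = 1/1.02·[0.3500·35.2324 + 0.6500·21.4324] = 25.7474
Node d (S = 57): V_d = 1/1.02·[0.3500·21.4324 + 0.6500·10.0324] = 13.7474
Node 0 (S = 60): V_0 = 1/1.02·[0.3500·25.7474 + 0.6500·13.7474] = 17.5955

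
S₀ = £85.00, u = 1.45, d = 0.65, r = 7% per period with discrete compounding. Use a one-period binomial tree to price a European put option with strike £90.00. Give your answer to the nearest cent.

£15.43

Risk-neutral probability p = (1 + 0.07 − 0.65)/(1.45 − 0.65) = 0.4200/0.8000 = 0.5250
Terminal stock prices: S_u = 123.2, S_d = 55.25
Terminal payoffs (K − S): max(-33.25, 0) = 0, max(34.75, 0) = 34.75
Node 0 (S = 85): V_0 = 1/1.07·[0.5250·0.0000 + 0.4750·34.7500] = 15.4264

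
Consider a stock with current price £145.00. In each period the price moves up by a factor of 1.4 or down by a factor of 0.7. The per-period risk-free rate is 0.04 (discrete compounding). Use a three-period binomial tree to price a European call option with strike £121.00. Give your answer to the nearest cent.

Risk-neutral probability p = (1 + 0.04 − 0.7)/(1.4 − 0.7) = 0.3400/0.7000 = 0.4857
Terminal stock prices: S_uuu = 397.9, S_uud = 198.9, S_udd = 99.47, S_ddd = 49.73
Terminal payoffs (S − K): max(276.9, 0) = 276.9, max(77.94, 0) = 77.94, max(-21.53, 0) = 0, max(-71.27, 0) = 0
Node uu (S = 284.2): V_uu = 1/1.04·[0.4857·276.8800 + 0.5143·77.9400] = 167.8538
Node ud (S = 142.1): V_ud = 1/1.04·[0.4857·77.9400 + 0.5143·0.0000] = 36.4005
Node dd (S = 71.05): V_dd = 1/1.04·[0.4857·0.0000 + 0.5143·0.0000] = 0.0000
Node u (S = 203): V_u = 1/1.04·[0.4857·167.8538 + 0.5143·36.4005] = 96.3936
Node d (S = 101.5): V_d = 1/1.04·[0.4857·36.4005 + 0.5143·0.0000] = 17.0003
Node 0 (S = 145): V_0 = 1/1.04·[0.4857·96.3936 + 0.5143·17.0003] = 53.4257

£53.43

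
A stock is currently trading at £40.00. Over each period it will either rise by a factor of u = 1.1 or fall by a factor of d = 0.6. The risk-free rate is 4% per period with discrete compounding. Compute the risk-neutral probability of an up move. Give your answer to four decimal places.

p = 0.8800

Risk-neutral probability p = (1 + 0.04 − 0.6)/(1.1 − 0.6) = 0.4400/0.5000 = 0.8800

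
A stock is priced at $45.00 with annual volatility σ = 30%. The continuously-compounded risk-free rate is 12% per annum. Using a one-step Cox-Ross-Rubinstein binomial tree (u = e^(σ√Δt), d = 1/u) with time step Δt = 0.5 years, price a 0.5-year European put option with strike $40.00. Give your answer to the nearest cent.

$1.38

CRR parameters: u = e^(σ√Δt) = e^(0.3·√0.5) = 1.2363, d = 1/u = 0.8089
Per-period rate: rΔt = 0.12·0.5 = 0.06, so R = e^0.06 = 1.0618
Risk-neutral probability p = (e^0.06 − 0.8089)/(1.2363 − 0.8089) = 0.2530/0.4275 = 0.5918
Terminal stock prices: S_u = 55.63, S_d = 36.4
Terminal payoffs (K − S): max(-15.63, 0) = 0, max(3.601, 0) = 3.601
Node 0 (S = 45): V_0 = e^(−0.06)·[0.5918·0.0000 + 0.4082·3.6014] = 1.3844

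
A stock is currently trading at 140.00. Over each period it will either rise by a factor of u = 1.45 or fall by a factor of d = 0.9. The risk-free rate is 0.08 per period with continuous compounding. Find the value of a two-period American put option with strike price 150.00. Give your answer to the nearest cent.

14.77

Risk-neutral probability p = (e^0.08 − 0.9)/(1.45 − 0.9) = 0.1833/0.5500 = 0.3332
Terminal stock prices: S_uu = 294.4, S_ud = 182.7, S_dd = 113.4
Terminal payoffs (K − S): max(-144.4, 0) = 0, max(-32.7, 0) = 0, max(36.6, 0) = 36.6
Node u (S = 203): continuation = e^(−0.08)·[0.3332·0.0000 + 0.6668·0.0000] = 0.0000; exercise value = 0.0000 ≤ continuation, so V_u = 0.0000
Node d (S = 126): continuation = e^(−0.08)·[0.3332·0.0000 + 0.6668·36.6000] = 22.5269; exercise value = 24.0000 > continuation, so V_d = 24.0000 (exercise)
Node 0 (S = 140): continuation = e^(−0.08)·[0.3332·0.0000 + 0.6668·24.0000] = 14.7717; exercise value = 10.0000 ≤ continuation, so V_0 = 14.7717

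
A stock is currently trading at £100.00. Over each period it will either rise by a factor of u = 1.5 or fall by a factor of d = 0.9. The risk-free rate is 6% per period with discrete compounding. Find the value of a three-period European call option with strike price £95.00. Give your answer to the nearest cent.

Risk-neutral probability p = (1 + 0.06 − 0.9)/(1.5 − 0.9) = 0.1600/0.6000 = 0.2667
Terminal stock prices: S_uuu = 337.5, S_uud = 202.5, S_udd = 121.5, S_ddd = 72.9
Terminal payoffs (S − K): max(242.5, 0) = 242.5, max(107.5, 0) = 107.5, max(26.5, 0) = 26.5, max(-22.1, 0) = 0
Node uu (S = 225): V_uu = 1/1.06·[0.2667·242.5000 + 0.7333·107.5000] = 135.3774
Node ud (S = 135): V_ud = 1/1.06·[0.2667·107.5000 + 0.7333·26.5000] = 45.3774
Node dd (S = 81): V_dd = 1/1.06·[0.2667·26.5000 + 0.7333·0.0000] = 6.6667
Node u (S = 150): V_u = 1/1.06·[0.2667·135.3774 + 0.7333·45.3774] = 65.4503
Node d (S = 90): V_d = 1/1.06·[0.2667·45.3774 + 0.7333·6.6667] = 16.0278
Node 0 (S = 100): V_0 = 1/1.06·[0.2667·65.4503 + 0.7333·16.0278] = 27.5539

£27.55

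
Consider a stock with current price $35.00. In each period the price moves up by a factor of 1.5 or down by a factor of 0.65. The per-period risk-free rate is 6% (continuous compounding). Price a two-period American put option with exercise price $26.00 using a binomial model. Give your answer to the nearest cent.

$2.64

Risk-neutral probability p = (e^0.06 − 0.65)/(1.5 − 0.65) = 0.4118/0.8500 = 0.4845
Terminal stock prices: S_uu = 78.75, S_ud = 34.12, S_dd = 14.79
Terminal payoffs (K − S): max(-52.75, 0) = 0, max(-8.125, 0) = 0, max(11.21, 0) = 11.21
Node u (S = 52.5): continuation = e^(−0.06)·[0.4845·0.0000 + 0.5155·0.0000] = 0.0000; exercise value = 0.0000 ≤ continuation, so V_u = 0.0000
Node d (S = 22.75): continuation = e^(−0.06)·[0.4845·0.0000 + 0.5155·11.2125] = 5.4433; exercise value = 3.2500 ≤ continuation, so V_d = 5.4433
Node 0 (S = 35): continuation = e^(−0.06)·[0.4845·0.0000 + 0.5155·5.4433] = 2.6425; exercise value = 0.0000 ≤ continuation, so V_0 = 2.6425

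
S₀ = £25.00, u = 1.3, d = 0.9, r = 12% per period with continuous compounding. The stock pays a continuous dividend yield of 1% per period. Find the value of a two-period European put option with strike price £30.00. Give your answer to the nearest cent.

£1.91

Per-period risk-free factor R = e^0.12 = 1.1275; dividend-adjusted growth = e^(0.12−0.01) = 1.1163.
Risk-neutral probability p = (1.1163 − 0.9)/(1.3 − 0.9) = 0.2163/0.4000 = 0.5407
Terminal stock prices: S_uu = 42.25, S_ud = 29.25, S_dd = 20.25
Terminal payoffs (K − S): max(-12.25, 0) = 0, max(0.75, 0) = 0.75, max(9.75, 0) = 9.75
Node u (S = 32.5): V_u = e^(−0.12)·[0.5407·0.0000 + 0.4593·0.7500] = 0.3055
Node d (S = 22.5): V_d = e^(−0.12)·[0.5407·0.7500 + 0.4593·9.7500] = 4.3315
Node 0 (S = 25): V_0 = e^(−0.12)·[0.5407·0.3055 + 0.4593·4.3315] = 1.9110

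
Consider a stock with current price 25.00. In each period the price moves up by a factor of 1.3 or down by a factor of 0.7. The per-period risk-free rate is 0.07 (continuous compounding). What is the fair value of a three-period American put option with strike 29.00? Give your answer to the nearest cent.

5.34

Risk-neutral probability p = (e^0.07 − 0.7)/(1.3 − 0.7) = 0.3725/0.6000 = 0.6208
Terminal stock prices: S_uuu = 54.93, S_uud = 29.58, S_udd = 15.92, S_ddd = 8.575
Terminal payoffs (K − S): max(-25.93, 0) = 0, max(-0.575, 0) = 0, max(13.08, 0) = 13.08, max(20.43, 0) = 20.43
Node uu (S = 42.25): continuation = e^(−0.07)·[0.6208·0.0000 + 0.3792·0.0000] = 0.0000; exercise value = 0.0000 ≤ continuation, so V_uu = 0.0000
Node ud (S = 22.75): continuation = e^(−0.07)·[0.6208·0.0000 + 0.3792·13.0750] = 4.6223; exercise value = 6.2500 > continuation, so V_ud = 6.2500 (exercise)
Node dd (S = 12.25): continuation = e^(−0.07)·[0.6208·13.0750 + 0.3792·20.4250] = 14.7894; exercise value = 16.7500 > continuation, so V_dd = 16.7500 (exercise)
Node u (S = 32.5): continuation = e^(−0.07)·[0.6208·0.0000 + 0.3792·6.2500] = 2.2095; exercise value = 0.0000 ≤ continuation, so V_u = 2.2095
Node d (S = 17.5): continuation = e^(−0.07)·[0.6208·6.2500 + 0.3792·16.7500] = 9.5394; exercise value = 11.5000 > continuation, so V_d = 11.5000 (exercise)
Node 0 (S = 25): continuation = e^(−0.07)·[0.6208·2.2095 + 0.3792·11.5000] = 5.3445; exercise value = 4.0000 ≤ continuation, so V_0 = 5.3445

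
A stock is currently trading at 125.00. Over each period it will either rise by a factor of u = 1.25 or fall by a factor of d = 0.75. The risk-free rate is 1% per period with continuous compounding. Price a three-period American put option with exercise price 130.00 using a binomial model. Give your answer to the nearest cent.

Risk-neutral probability p = (e^0.01 − 0.75)/(1.25 − 0.75) = 0.2601/0.5000 = 0.5201
Terminal stock prices: S_uuu = 244.1, S_uud = 146.5, S_udd = 87.89, S_ddd = 52.73
Terminal payoffs (K − S): max(-114.1, 0) = 0, max(-16.48, 0) = 0, max(42.11, 0) = 42.11, max(77.27, 0) = 77.27
Node uu (S = 195.3): continuation = e^(−0.01)·[0.5201·0.0000 + 0.4799·0.0000] = 0.0000; exercise value = 0.0000 ≤ continuation, so V_uu = 0.0000
Node ud (S = 117.2): continuation = e^(−0.01)·[0.5201·0.0000 + 0.4799·42.1094] = 20.0072; exercise value = 12.8125 ≤ continuation, so V_ud = 20.0072
Node dd (S = 70.31): continuation = e^(−0.01)·[0.5201·42.1094 + 0.4799·77.2656] = 58.3940; exercise value = 59.6875 > continuation, so V_dd = 59.6875 (exercise)
Node u (S = 156.2): continuation = e^(−0.01)·[0.5201·0.0000 + 0.4799·20.0072] = 9.5059; exercise value = 0.0000 ≤ continuation, so V_u = 9.5059
Node d (S = 93.75): continuation = e^(−0.01)·[0.5201·20.0072 + 0.4799·59.6875] = 38.6612; exercise value = 36.2500 ≤ continuation, so V_d = 38.6612
Node 0 (S = 125): continuation = e^(−0.01)·[0.5201·9.5059 + 0.4799·38.6612] = 23.2637; exercise value = 5.0000 ≤ continuation, so V_0 = 23.2637

23.26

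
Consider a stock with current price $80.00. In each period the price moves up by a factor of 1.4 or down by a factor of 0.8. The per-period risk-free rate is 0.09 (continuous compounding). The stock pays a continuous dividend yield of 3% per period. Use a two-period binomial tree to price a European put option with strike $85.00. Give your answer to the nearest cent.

$8.97

Per-period risk-free factor R = e^0.09 = 1.0942; dividend-adjusted growth = e^(0.09−0.03) = 1.0618.
Risk-neutral probability p = (1.0618 − 0.8)/(1.4 − 0.8) = 0.2618/0.6000 = 0.4364
Terminal stock prices: S_uu = 156.8, S_ud = 89.6, S_dd = 51.2
Terminal payoffs (K − S): max(-71.8, 0) = 0, max(-4.6, 0) = 0, max(33.8, 0) = 33.8
Node u (S = 112): V_u = e^(−0.09)·[0.4364·0.0000 + 0.5636·0.0000] = 0.0000
Node d (S = 64): V_d = e^(−0.09)·[0.4364·0.0000 + 0.5636·33.8000] = 17.4103
Node 0 (S = 80): V_0 = e^(−0.09)·[0.4364·0.0000 + 0.5636·17.4103] = 8.9680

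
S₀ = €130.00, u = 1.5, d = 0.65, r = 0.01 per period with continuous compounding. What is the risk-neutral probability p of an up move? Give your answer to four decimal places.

p = 0.4236

Risk-neutral probability p = (e^0.01 − 0.65)/(1.5 − 0.65) = 0.3601/0.8500 = 0.4236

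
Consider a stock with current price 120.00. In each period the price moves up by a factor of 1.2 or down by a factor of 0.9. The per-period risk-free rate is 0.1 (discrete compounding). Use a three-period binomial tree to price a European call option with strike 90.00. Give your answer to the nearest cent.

52.45

Risk-neutral probability p = (1 + 0.1 − 0.9)/(1.2 − 0.9) = 0.2000/0.3000 = 0.6667
Terminal stock prices: S_uuu = 207.4, S_uud = 155.5, S_udd = 116.6, S_ddd = 87.48
Terminal payoffs (S − K): max(117.4, 0) = 117.4, max(65.52, 0) = 65.52, max(26.64, 0) = 26.64, max(-2.52, 0) = 0
Node uu (S = 172.8): V_uu = 1/1.1·[0.6667·117.3600 + 0.3333·65.5200] = 90.9818
Node ud (S = 129.6): V_ud = 1/1.1·[0.6667·65.5200 + 0.3333·26.6400] = 47.7818
Node dd (S = 97.2): V_dd = 1/1.1·[0.6667·26.6400 + 0.3333·0.0000] = 16.1455
Node u (S = 144): V_u = 1/1.1·[0.6667·90.9818 + 0.3333·47.7818] = 69.6198
Node d (S = 108): V_d = 1/1.1·[0.6667·47.7818 + 0.3333·16.1455] = 33.8512
Node 0 (S = 120): V_0 = 1/1.1·[0.6667·69.6198 + 0.3333·33.8512] = 52.4518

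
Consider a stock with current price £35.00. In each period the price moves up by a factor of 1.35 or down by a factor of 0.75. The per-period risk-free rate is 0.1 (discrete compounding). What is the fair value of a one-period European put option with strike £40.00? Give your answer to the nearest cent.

£5.21

Risk-neutral probability p = (1 + 0.1 − 0.75)/(1.35 − 0.75) = 0.3500/0.6000 = 0.5833
Terminal stock prices: S_u = 47.25, S_d = 26.25
Terminal payoffs (K − S): max(-7.25, 0) = 0, max(13.75, 0) = 13.75
Node 0 (S = 35): V_0 = 1/1.1·[0.5833·0.0000 + 0.4167·13.7500] = 5.2083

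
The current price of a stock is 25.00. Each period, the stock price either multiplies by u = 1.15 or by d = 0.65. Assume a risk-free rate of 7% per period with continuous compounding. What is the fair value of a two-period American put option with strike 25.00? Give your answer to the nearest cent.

1.98

Risk-neutral probability p = (e^0.07 − 0.65)/(1.15 − 0.65) = 0.4225/0.5000 = 0.8450
Terminal stock prices: S_uu = 33.06, S_ud = 18.69, S_dd = 10.56
Terminal payoffs (K − S): max(-8.062, 0) = 0, max(6.312, 0) = 6.312, max(14.44, 0) = 14.44
Node u (S = 28.75): continuation = e^(−0.07)·[0.8450·0.0000 + 0.1550·6.3125] = 0.9122; exercise value = 0.0000 ≤ continuation, so V_u = 0.9122
Node d (S = 16.25): continuation = e^(−0.07)·[0.8450·6.3125 + 0.1550·14.4375] = 7.0598; exercise value = 8.7500 > continuation, so V_d = 8.7500 (exercise)
Node 0 (S = 25): continuation = e^(−0.07)·[0.8450·0.9122 + 0.1550·8.7500] = 1.9831; exercise value = 0.0000 ≤ continuation, so V_0 = 1.9831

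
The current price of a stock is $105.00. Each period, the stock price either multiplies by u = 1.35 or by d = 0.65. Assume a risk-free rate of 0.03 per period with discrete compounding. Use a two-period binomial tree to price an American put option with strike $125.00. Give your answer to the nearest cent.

Risk-neutral probability p = (1 + 0.03 − 0.65)/(1.35 − 0.65) = 0.3800/0.7000 = 0.5429
Terminal stock prices: S_uu = 191.4, S_ud = 92.14, S_dd = 44.36
Terminal payoffs (K − S): max(-66.36, 0) = 0, max(32.86, 0) = 32.86, max(80.64, 0) = 80.64
Node u (S = 141.8): continuation = 1/1.03·[0.5429·0.0000 + 0.4571·32.8625] = 14.5853; exercise value = 0.0000 ≤ continuation, so V_u = 14.5853
Node d (S = 68.25): continuation = 1/1.03·[0.5429·32.8625 + 0.4571·80.6375] = 53.1092; exercise value = 56.7500 > continuation, so V_d = 56.7500 (exercise)
Node 0 (S = 105): continuation = 1/1.03·[0.5429·14.5853 + 0.4571·56.7500] = 32.8744; exercise value = 20.0000 ≤ continuation, so V_0 = 32.8744

$32.87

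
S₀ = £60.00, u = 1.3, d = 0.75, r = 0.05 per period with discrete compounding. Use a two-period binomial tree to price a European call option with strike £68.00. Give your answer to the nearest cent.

Risk-neutral probability p = (1 + 0.05 − 0.75)/(1.3 − 0.75) = 0.3000/0.5500 = 0.5455
Terminal stock prices: S_uu = 101.4, S_ud = 58.5, S_dd = 33.75
Terminal payoffs (S − K): max(33.4, 0) = 33.4, max(-9.5, 0) = 0, max(-34.25, 0) = 0
Node u (S = 78): V_u = 1/1.05·[0.5455·33.4000 + 0.4545·0.0000] = 17.3506
Node d (S = 45): V_d = 1/1.05·[0.5455·0.0000 + 0.4545·0.0000] = 0.0000
Node 0 (S = 60): V_0 = 1/1.05·[0.5455·17.3506 + 0.4545·0.0000] = 9.0133

£9.01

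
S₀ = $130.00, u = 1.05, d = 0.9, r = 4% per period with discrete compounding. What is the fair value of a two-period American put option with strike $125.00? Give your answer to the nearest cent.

Risk-neutral probability p = (1 + 0.04 − 0.9)/(1.05 − 0.9) = 0.1400/0.1500 = 0.9333
Terminal stock prices: S_uu = 143.3, S_ud = 122.9, S_dd = 105.3
Terminal payoffs (K − S): max(-18.33, 0) = 0, max(2.15, 0) = 2.15, max(19.7, 0) = 19.7
Node u (S = 136.5): continuation = 1/1.04·[0.9333·0.0000 + 0.0667·2.1500] = 0.1378; exercise value = 0.0000 ≤ continuation, so V_u = 0.1378
Node d (S = 117): continuation = 1/1.04·[0.9333·2.1500 + 0.0667·19.7000] = 3.1923; exercise value = 8.0000 > continuation, so V_d = 8.0000 (exercise)
Node 0 (S = 130): continuation = 1/1.04·[0.9333·0.1378 + 0.0667·8.0000] = 0.6365; exercise value = 0.0000 ≤ continuation, so V_0 = 0.6365

$0.64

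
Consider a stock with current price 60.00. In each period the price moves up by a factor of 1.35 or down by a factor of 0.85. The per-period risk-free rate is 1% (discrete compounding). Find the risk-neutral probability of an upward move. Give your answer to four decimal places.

Risk-neutral probability p = (1 + 0.01 − 0.85)/(1.35 − 0.85) = 0.1600/0.5000 = 0.3200

p = 0.3200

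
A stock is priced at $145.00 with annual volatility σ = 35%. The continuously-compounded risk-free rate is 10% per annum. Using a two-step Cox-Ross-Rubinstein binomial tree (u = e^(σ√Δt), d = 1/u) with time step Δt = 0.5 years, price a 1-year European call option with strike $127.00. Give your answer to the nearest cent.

$37.45

CRR parameters: u = e^(σ√Δt) = e^(0.35·√0.5) = 1.2808, d = 1/u = 0.7808
Per-period rate: rΔt = 0.1·0.5 = 0.05, so R = e^0.05 = 1.0513
Risk-neutral probability p = (e^0.05 − 0.7808)/(1.2808 − 0.7808) = 0.2705/0.5000 = 0.5410
Terminal stock prices: S_uu = 237.9, S_ud = 145, S_dd = 88.39
Terminal payoffs (S − K): max(110.9, 0) = 110.9, max(18, 0) = 18, max(-38.61, 0) = 0
Node u (S = 185.7): V_u = e^(−0.05)·[0.5410·110.8662 + 0.4590·18.0000] = 64.9103
Node d (S = 113.2): V_d = e^(−0.05)·[0.5410·18.0000 + 0.4590·0.0000] = 9.2627
Node 0 (S = 145): V_0 = e^(−0.05)·[0.5410·64.9103 + 0.4590·9.2627] = 37.4467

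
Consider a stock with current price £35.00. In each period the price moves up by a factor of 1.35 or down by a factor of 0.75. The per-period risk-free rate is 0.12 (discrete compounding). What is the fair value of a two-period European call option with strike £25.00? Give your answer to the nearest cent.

Risk-neutral probability p = (1 + 0.12 − 0.75)/(1.35 − 0.75) = 0.3700/0.6000 = 0.6167
Terminal stock prices: S_uu = 63.79, S_ud = 35.44, S_dd = 19.69
Terminal payoffs (S − K): max(38.79, 0) = 38.79, max(10.44, 0) = 10.44, max(-5.312, 0) = 0
Node u (S = 47.25): V_u = 1/1.12·[0.6167·38.7875 + 0.3833·10.4375] = 24.9286
Node d (S = 26.25): V_d = 1/1.12·[0.6167·10.4375 + 0.3833·0.0000] = 5.7468
Node 0 (S = 35): V_0 = 1/1.12·[0.6167·24.9286 + 0.3833·5.7468] = 15.6925

£15.69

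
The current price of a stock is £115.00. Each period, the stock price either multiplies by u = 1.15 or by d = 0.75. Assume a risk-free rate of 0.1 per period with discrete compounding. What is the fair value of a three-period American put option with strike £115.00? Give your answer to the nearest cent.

£4.76

Risk-neutral probability p = (1 + 0.1 − 0.75)/(1.15 − 0.75) = 0.3500/0.4000 = 0.8750
Terminal stock prices: S_uuu = 174.9, S_uud = 114.1, S_udd = 74.39, S_ddd = 48.52
Terminal payoffs (K − S): max(-59.9, 0) = 0, max(0.9344, 0) = 0.9344, max(40.61, 0) = 40.61, max(66.48, 0) = 66.48
Node uu (S = 152.1): continuation = 1/1.1·[0.8750·0.0000 + 0.1250·0.9344] = 0.1062; exercise value = 0.0000 ≤ continuation, so V_uu = 0.1062
Node ud (S = 99.19): continuation = 1/1.1·[0.8750·0.9344 + 0.1250·40.6094] = 5.3580; exercise value = 15.8125 > continuation, so V_ud = 15.8125 (exercise)
Node dd (S = 64.69): continuation = 1/1.1·[0.8750·40.6094 + 0.1250·66.4844] = 39.8580; exercise value = 50.3125 > continuation, so V_dd = 50.3125 (exercise)
Node u (S = 132.2): continuation = 1/1.1·[0.8750·0.1062 + 0.1250·15.8125] = 1.8813; exercise value = 0.0000 ≤ continuation, so V_u = 1.8813
Node d (S = 86.25): continuation = 1/1.1·[0.8750·15.8125 + 0.1250·50.3125] = 18.2955; exercise value = 28.7500 > continuation, so V_d = 28.7500 (exercise)
Node 0 (S = 115): continuation = 1/1.1·[0.8750·1.8813 + 0.1250·28.7500] = 4.7636; exercise value = 0.0000 ≤ continuation, so V_0 = 4.7636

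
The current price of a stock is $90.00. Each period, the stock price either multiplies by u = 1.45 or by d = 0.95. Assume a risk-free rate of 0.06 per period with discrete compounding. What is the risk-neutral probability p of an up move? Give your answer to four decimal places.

p = 0.2200

Risk-neutral probability p = (1 + 0.06 − 0.95)/(1.45 − 0.95) = 0.1100/0.5000 = 0.2200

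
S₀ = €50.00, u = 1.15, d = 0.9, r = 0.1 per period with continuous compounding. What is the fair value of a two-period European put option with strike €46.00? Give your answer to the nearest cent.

Risk-neutral probability p = (e^0.1 − 0.9)/(1.15 − 0.9) = 0.2052/0.2500 = 0.8207
Terminal stock prices: S_uu = 66.12, S_ud = 51.75, S_dd = 40.5
Terminal payoffs (K − S): max(-20.12, 0) = 0, max(-5.75, 0) = 0, max(5.5, 0) = 5.5
Node u (S = 57.5): V_u = e^(−0.1)·[0.8207·0.0000 + 0.1793·0.0000] = 0.0000
Node d (S = 45): V_d = e^(−0.1)·[0.8207·0.0000 + 0.1793·5.5000] = 0.8924
Node 0 (S = 50): V_0 = e^(−0.1)·[0.8207·0.0000 + 0.1793·0.8924] = 0.1448

€0.14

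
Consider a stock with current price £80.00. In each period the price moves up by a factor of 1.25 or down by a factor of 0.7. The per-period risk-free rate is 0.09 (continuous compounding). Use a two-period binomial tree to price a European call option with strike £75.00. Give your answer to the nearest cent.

£21.45

Risk-neutral probability p = (e^0.09 − 0.7)/(1.25 − 0.7) = 0.3942/0.5500 = 0.7167
Terminal stock prices: S_uu = 125, S_ud = 70, S_dd = 39.2
Terminal payoffs (S − K): max(50, 0) = 50, max(-5, 0) = 0, max(-35.8, 0) = 0
Node u (S = 100): V_u = e^(−0.09)·[0.7167·50.0000 + 0.2833·0.0000] = 32.7498
Node d (S = 56): V_d = e^(−0.09)·[0.7167·0.0000 + 0.2833·0.0000] = 0.0000
Node 0 (S = 80): V_0 = e^(−0.09)·[0.7167·32.7498 + 0.2833·0.0000] = 21.4510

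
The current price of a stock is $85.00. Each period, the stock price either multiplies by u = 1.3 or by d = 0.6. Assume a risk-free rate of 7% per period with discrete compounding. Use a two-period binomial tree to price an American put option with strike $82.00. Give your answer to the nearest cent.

Risk-neutral probability p = (1 + 0.07 − 0.6)/(1.3 − 0.6) = 0.4700/0.7000 = 0.6714
Terminal stock prices: S_uu = 143.7, S_ud = 66.3, S_dd = 30.6
Terminal payoffs (K − S): max(-61.65, 0) = 0, max(15.7, 0) = 15.7, max(51.4, 0) = 51.4
Node u (S = 110.5): continuation = 1/1.07·[0.6714·0.0000 + 0.3286·15.7000] = 4.8211; exercise value = 0.0000 ≤ continuation, so V_u = 4.8211
Node d (S = 51): continuation = 1/1.07·[0.6714·15.7000 + 0.3286·51.4000] = 25.6355; exercise value = 31.0000 > continuation, so V_d = 31.0000 (exercise)
Node 0 (S = 85): continuation = 1/1.07·[0.6714·4.8211 + 0.3286·31.0000] = 12.5446; exercise value = 0.0000 ≤ continuation, so V_0 = 12.5446

$12.54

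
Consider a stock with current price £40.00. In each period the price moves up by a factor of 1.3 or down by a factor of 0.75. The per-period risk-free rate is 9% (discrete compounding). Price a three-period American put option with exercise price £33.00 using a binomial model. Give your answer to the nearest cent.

Risk-neutral probability p = (1 + 0.09 − 0.75)/(1.3 − 0.75) = 0.3400/0.5500 = 0.6182
Terminal stock prices: S_uuu = 87.88, S_uud = 50.7, S_udd = 29.25, S_ddd = 16.88
Terminal payoffs (K − S): max(-54.88, 0) = 0, max(-17.7, 0) = 0, max(3.75, 0) = 3.75, max(16.12, 0) = 16.12
Node uu (S = 67.6): continuation = 1/1.09·[0.6182·0.0000 + 0.3818·0.0000] = 0.0000; exercise value = 0.0000 ≤ continuation, so V_uu = 0.0000
Node ud (S = 39): continuation = 1/1.09·[0.6182·0.0000 + 0.3818·3.7500] = 1.3136; exercise value = 0.0000 ≤ continuation, so V_ud = 1.3136
Node dd (S = 22.5): continuation = 1/1.09·[0.6182·3.7500 + 0.3818·16.1250] = 7.7752; exercise value = 10.5000 > continuation, so V_dd = 10.5000 (exercise)
Node u (S = 52): continuation = 1/1.09·[0.6182·0.0000 + 0.3818·1.3136] = 0.4601; exercise value = 0.0000 ≤ continuation, so V_u = 0.4601
Node d (S = 30): continuation = 1/1.09·[0.6182·1.3136 + 0.3818·10.5000] = 4.4231; exercise value = 3.0000 ≤ continuation, so V_d = 4.4231
Node 0 (S = 40): continuation = 1/1.09·[0.6182·0.4601 + 0.3818·4.4231] = 1.8103; exercise value = 0.0000 ≤ continuation, so V_0 = 1.8103

£1.81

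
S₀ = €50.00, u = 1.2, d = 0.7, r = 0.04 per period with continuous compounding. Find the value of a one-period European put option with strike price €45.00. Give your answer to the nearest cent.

Risk-neutral probability p = (e^0.04 − 0.7)/(1.2 − 0.7) = 0.3408/0.5000 = 0.6816
Terminal stock prices: S_u = 60, S_d = 35
Terminal payoffs (K − S): max(-15, 0) = 0, max(10, 0) = 10
Node 0 (S = 50): V_0 = e^(−0.04)·[0.6816·0.0000 + 0.3184·10.0000] = 3.0589

€3.06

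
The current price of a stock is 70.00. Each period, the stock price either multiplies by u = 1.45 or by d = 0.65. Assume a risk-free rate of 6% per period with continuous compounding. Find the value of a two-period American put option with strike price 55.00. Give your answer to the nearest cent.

5.31

Risk-neutral probability p = (e^0.06 − 0.65)/(1.45 − 0.65) = 0.4118/0.8000 = 0.5148
Terminal stock prices: S_uu = 147.2, S_ud = 65.98, S_dd = 29.58
Terminal payoffs (K − S): max(-92.18, 0) = 0, max(-10.98, 0) = 0, max(25.42, 0) = 25.42
Node u (S = 101.5): continuation = e^(−0.06)·[0.5148·0.0000 + 0.4852·0.0000] = 0.0000; exercise value = 0.0000 ≤ continuation, so V_u = 0.0000
Node d (S = 45.5): continuation = e^(−0.06)·[0.5148·0.0000 + 0.4852·25.4250] = 11.6179; exercise value = 9.5000 ≤ continuation, so V_d = 11.6179
Node 0 (S = 70): continuation = e^(−0.06)·[0.5148·0.0000 + 0.4852·11.6179] = 5.3088; exercise value = 0.0000 ≤ continuation, so V_0 = 5.3088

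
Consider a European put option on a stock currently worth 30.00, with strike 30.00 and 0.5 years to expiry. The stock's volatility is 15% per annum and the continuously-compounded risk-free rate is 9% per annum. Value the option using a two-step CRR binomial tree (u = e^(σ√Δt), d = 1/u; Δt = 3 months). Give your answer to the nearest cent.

0.54

CRR parameters: u = e^(σ√Δt) = e^(0.15·√0.25) = 1.0779, d = 1/u = 0.9277
Per-period rate: rΔt = 0.09·0.25 = 0.0225, so R = e^0.0225 = 1.0228
Risk-neutral probability p = (e^0.0225 − 0.9277)/(1.0779 − 0.9277) = 0.0950/0.1501 = 0.6328
Terminal stock prices: S_uu = 34.86, S_ud = 30, S_dd = 25.82
Terminal payoffs (K − S): max(-4.855, 0) = 0, max(0, 0) = 0, max(4.179, 0) = 4.179
Node u (S = 32.34): V_u = e^(−0.0225)·[0.6328·0.0000 + 0.3672·0.0000] = 0.0000
Node d (S = 27.83): V_d = e^(−0.0225)·[0.6328·0.0000 + 0.3672·4.1788] = 1.5002
Node 0 (S = 30): V_0 = e^(−0.0225)·[0.6328·0.0000 + 0.3672·1.5002] = 0.5386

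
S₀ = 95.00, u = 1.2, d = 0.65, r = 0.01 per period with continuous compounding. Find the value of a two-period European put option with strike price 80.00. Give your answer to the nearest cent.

7.28

Risk-neutral probability p = (e^0.01 − 0.65)/(1.2 − 0.65) = 0.3601/0.5500 = 0.6546
Terminal stock prices: S_uu = 136.8, S_ud = 74.1, S_dd = 40.14
Terminal payoffs (K − S): max(-56.8, 0) = 0, max(5.9, 0) = 5.9, max(39.86, 0) = 39.86
Node u (S = 114): V_u = e^(−0.01)·[0.6546·0.0000 + 0.3454·5.9000] = 2.0174
Node d (S = 61.75): V_d = e^(−0.01)·[0.6546·5.9000 + 0.3454·39.8625] = 17.4540
Node 0 (S = 95): V_0 = e^(−0.01)·[0.6546·2.0174 + 0.3454·17.4540] = 7.2755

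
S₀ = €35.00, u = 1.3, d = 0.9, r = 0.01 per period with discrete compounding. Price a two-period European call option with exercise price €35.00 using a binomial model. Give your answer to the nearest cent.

Risk-neutral probability p = (1 + 0.01 − 0.9)/(1.3 − 0.9) = 0.1100/0.4000 = 0.2750
Terminal stock prices: S_uu = 59.15, S_ud = 40.95, S_dd = 28.35
Terminal payoffs (S − K): max(24.15, 0) = 24.15, max(5.95, 0) = 5.95, max(-6.65, 0) = 0
Node u (S = 45.5): V_u = 1/1.01·[0.2750·24.1500 + 0.7250·5.9500] = 10.8465
Node d (S = 31.5): V_d = 1/1.01·[0.2750·5.9500 + 0.7250·0.0000] = 1.6200
Node 0 (S = 35): V_0 = 1/1.01·[0.2750·10.8465 + 0.7250·1.6200] = 4.1162

€4.12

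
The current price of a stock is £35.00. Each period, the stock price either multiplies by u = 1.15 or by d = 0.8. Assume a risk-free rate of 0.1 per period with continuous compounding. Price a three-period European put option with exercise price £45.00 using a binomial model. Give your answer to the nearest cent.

Risk-neutral probability p = (e^0.1 − 0.8)/(1.15 − 0.8) = 0.3052/0.3500 = 0.8719
Terminal stock prices: S_uuu = 53.23, S_uud = 37.03, S_udd = 25.76, S_ddd = 17.92
Terminal payoffs (K − S): max(-8.231, 0) = 0, max(7.97, 0) = 7.97, max(19.24, 0) = 19.24, max(27.08, 0) = 27.08
Node uu (S = 46.29): V_uu = e^(−0.1)·[0.8719·0.0000 + 0.1281·7.9700] = 0.9237
Node ud (S = 32.2): V_ud = e^(−0.1)·[0.8719·7.9700 + 0.1281·19.2400] = 8.5177
Node dd (S = 22.4): V_dd = e^(−0.1)·[0.8719·19.2400 + 0.1281·27.0800] = 18.3177
Node u (S = 40.25): V_u = e^(−0.1)·[0.8719·0.9237 + 0.1281·8.5177] = 1.7159
Node d (S = 28): V_d = e^(−0.1)·[0.8719·8.5177 + 0.1281·18.3177] = 8.8429
Node 0 (S = 35): V_0 = e^(−0.1)·[0.8719·1.7159 + 0.1281·8.8429] = 2.3786

£2.38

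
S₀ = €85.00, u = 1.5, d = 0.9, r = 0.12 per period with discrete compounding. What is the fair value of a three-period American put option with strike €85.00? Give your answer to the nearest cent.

€5.16

Risk-neutral probability p = (1 + 0.12 − 0.9)/(1.5 − 0.9) = 0.2200/0.6000 = 0.3667
Terminal stock prices: S_uuu = 286.9, S_uud = 172.1, S_udd = 103.3, S_ddd = 61.97
Terminal payoffs (K − S): max(-201.9, 0) = 0, max(-87.12, 0) = 0, max(-18.28, 0) = 0, max(23.03, 0) = 23.03
Node uu (S = 191.2): continuation = 1/1.12·[0.3667·0.0000 + 0.6333·0.0000] = 0.0000; exercise value = 0.0000 ≤ continuation, so V_uu = 0.0000
Node ud (S = 114.8): continuation = 1/1.12·[0.3667·0.0000 + 0.6333·0.0000] = 0.0000; exercise value = 0.0000 ≤ continuation, so V_ud = 0.0000
Node dd (S = 68.85): continuation = 1/1.12·[0.3667·0.0000 + 0.6333·23.0350] = 13.0257; exercise value = 16.1500 > continuation, so V_dd = 16.1500 (exercise)
Node u (S = 127.5): continuation = 1/1.12·[0.3667·0.0000 + 0.6333·0.0000] = 0.0000; exercise value = 0.0000 ≤ continuation, so V_u = 0.0000
Node d (S = 76.5): continuation = 1/1.12·[0.3667·0.0000 + 0.6333·16.1500] = 9.1324; exercise value = 8.5000 ≤ continuation, so V_d = 9.1324
Node 0 (S = 85): continuation = 1/1.12·[0.3667·0.0000 + 0.6333·9.1324] = 5.1642; exercise value = 0.0000 ≤ continuation, so V_0 = 5.1642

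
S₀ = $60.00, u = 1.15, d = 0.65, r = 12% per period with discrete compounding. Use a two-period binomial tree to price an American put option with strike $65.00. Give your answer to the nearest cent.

$5.00

Risk-neutral probability p = (1 + 0.12 − 0.65)/(1.15 − 0.65) = 0.4700/0.5000 = 0.9400
Terminal stock prices: S_uu = 79.35, S_ud = 44.85, S_dd = 25.35
Terminal payoffs (K − S): max(-14.35, 0) = 0, max(20.15, 0) = 20.15, max(39.65, 0) = 39.65
Node u (S = 69): continuation = 1/1.12·[0.9400·0.0000 + 0.0600·20.1500] = 1.0795; exercise value = 0.0000 ≤ continuation, so V_u = 1.0795
Node d (S = 39): continuation = 1/1.12·[0.9400·20.1500 + 0.0600·39.6500] = 19.0357; exercise value = 26.0000 > continuation, so V_d = 26.0000 (exercise)
Node 0 (S = 60): continuation = 1/1.12·[0.9400·1.0795 + 0.0600·26.0000] = 2.2988; exercise value = 5.0000 > continuation, so V_0 = 5.0000 (exercise)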